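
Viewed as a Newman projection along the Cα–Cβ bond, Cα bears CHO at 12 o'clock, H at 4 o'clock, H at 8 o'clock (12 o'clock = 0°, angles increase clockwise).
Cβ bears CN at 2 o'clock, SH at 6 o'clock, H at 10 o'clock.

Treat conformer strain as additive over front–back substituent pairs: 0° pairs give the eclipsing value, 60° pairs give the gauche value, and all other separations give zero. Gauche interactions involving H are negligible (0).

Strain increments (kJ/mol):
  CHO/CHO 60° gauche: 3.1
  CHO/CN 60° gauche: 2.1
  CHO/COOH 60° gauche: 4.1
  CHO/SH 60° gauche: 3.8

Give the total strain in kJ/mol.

2.1 kJ/mol

This conformer (staggered): CHO–CN gauche; 2.1 = 2.1 kJ/mol.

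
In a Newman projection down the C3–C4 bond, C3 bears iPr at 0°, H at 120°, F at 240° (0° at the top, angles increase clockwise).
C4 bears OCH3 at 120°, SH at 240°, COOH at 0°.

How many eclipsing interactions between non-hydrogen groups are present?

2

Non-H eclipsing pairs: iPr(0°)/COOH(0°); F(240°)/SH(240°) — 2 interactions.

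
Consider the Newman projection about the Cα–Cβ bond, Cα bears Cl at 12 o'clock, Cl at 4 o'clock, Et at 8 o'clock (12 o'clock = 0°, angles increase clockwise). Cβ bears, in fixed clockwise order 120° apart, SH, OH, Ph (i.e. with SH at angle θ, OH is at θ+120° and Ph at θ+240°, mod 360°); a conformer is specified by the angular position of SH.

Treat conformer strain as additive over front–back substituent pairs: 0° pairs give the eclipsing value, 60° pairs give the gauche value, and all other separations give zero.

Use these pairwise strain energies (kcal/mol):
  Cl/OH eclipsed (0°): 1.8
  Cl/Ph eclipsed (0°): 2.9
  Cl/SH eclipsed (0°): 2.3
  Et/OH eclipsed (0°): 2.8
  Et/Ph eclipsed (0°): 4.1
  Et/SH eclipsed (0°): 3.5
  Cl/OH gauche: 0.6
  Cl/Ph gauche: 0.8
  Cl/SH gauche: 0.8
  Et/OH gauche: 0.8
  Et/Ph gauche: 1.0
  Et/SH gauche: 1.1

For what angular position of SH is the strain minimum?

SH at 0° (eclipsed): Cl(0°)/SH(0°) eclipsed 2.3; Cl(120°)/OH(120°) eclipsed 1.8; Et(240°)/Ph(240°) eclipsed 4.1 → 8.2 kcal/mol.
SH at 60° (staggered): Cl(0°)/SH(60°) gauche 0.8; Cl(0°)/Ph(300°) gauche 0.8; Cl(120°)/SH(60°) gauche 0.8; Cl(120°)/OH(180°) gauche 0.6; Et(240°)/OH(180°) gauche 0.8; Et(240°)/Ph(300°) gauche 1.0 → 4.8 kcal/mol.
SH at 120° (eclipsed): Cl(0°)/Ph(0°) eclipsed 2.9; Cl(120°)/SH(120°) eclipsed 2.3; Et(240°)/OH(240°) eclipsed 2.8 → 8.0 kcal/mol.
SH at 180° (staggered): Cl(0°)/OH(300°) gauche 0.6; Cl(0°)/Ph(60°) gauche 0.8; Cl(120°)/SH(180°) gauche 0.8; Cl(120°)/Ph(60°) gauche 0.8; Et(240°)/SH(180°) gauche 1.1; Et(240°)/OH(300°) gauche 0.8 → 4.9 kcal/mol.
SH at 240° (eclipsed): Cl(0°)/OH(0°) eclipsed 1.8; Cl(120°)/Ph(120°) eclipsed 2.9; Et(240°)/SH(240°) eclipsed 3.5 → 8.2 kcal/mol.
SH at 300° (staggered): Cl(0°)/SH(300°) gauche 0.8; Cl(0°)/OH(60°) gauche 0.6; Cl(120°)/OH(60°) gauche 0.6; Cl(120°)/Ph(180°) gauche 0.8; Et(240°)/SH(300°) gauche 1.1; Et(240°)/Ph(180°) gauche 1.0 → 4.9 kcal/mol.
The minimum (4.8 kcal/mol) occurs with SH at 60°.

60°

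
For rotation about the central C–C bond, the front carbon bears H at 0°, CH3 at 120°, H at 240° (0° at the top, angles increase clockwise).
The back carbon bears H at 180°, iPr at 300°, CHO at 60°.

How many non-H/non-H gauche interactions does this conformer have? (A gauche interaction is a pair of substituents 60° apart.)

Non-H gauche pairs: CH3(120°)/CHO(60°) — 1 interaction.

1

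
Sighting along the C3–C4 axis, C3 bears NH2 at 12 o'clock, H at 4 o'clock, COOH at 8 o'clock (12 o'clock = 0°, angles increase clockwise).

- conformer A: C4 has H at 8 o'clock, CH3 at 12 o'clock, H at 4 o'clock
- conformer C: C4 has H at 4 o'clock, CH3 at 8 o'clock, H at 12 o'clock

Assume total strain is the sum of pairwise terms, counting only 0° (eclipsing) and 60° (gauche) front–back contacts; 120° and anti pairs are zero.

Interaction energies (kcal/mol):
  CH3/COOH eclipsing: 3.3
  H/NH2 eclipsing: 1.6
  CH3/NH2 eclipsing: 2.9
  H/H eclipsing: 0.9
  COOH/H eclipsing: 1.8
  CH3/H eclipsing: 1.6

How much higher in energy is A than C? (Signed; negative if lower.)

A (eclipsed): NH2(0°)/CH3(0°) eclipsed 2.9; H(120°)/H(120°) eclipsed 0.9; COOH(240°)/H(240°) eclipsed 1.8 → 5.6 kcal/mol.
C (eclipsed): NH2(0°)/H(0°) eclipsed 1.6; H(120°)/H(120°) eclipsed 0.9; COOH(240°)/CH3(240°) eclipsed 3.3 → 5.8 kcal/mol.
E(A) − E(C) = 5.6 − 5.8 = -0.2 kcal/mol.

-0.2 kcal/mol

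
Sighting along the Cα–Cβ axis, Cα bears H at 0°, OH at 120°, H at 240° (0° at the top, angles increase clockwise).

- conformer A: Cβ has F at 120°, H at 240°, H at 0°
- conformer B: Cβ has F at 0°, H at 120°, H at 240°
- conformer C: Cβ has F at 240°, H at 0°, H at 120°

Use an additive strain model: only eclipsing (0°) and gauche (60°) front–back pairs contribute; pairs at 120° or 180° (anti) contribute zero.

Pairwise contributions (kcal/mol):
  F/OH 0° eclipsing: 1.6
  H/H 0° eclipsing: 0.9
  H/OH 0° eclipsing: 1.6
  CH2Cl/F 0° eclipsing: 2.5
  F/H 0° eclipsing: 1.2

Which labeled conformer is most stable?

A

A (eclipsed): H(0°)/H(0°) eclipsed 0.9; OH(120°)/F(120°) eclipsed 1.6; H(240°)/H(240°) eclipsed 0.9 → 3.4 kcal/mol.
B (eclipsed): H(0°)/F(0°) eclipsed 1.2; OH(120°)/H(120°) eclipsed 1.6; H(240°)/H(240°) eclipsed 0.9 → 3.7 kcal/mol.
C (eclipsed): H(0°)/H(0°) eclipsed 0.9; OH(120°)/H(120°) eclipsed 1.6; H(240°)/F(240°) eclipsed 1.2 → 3.7 kcal/mol.
A has the lowest total (3.4 kcal/mol).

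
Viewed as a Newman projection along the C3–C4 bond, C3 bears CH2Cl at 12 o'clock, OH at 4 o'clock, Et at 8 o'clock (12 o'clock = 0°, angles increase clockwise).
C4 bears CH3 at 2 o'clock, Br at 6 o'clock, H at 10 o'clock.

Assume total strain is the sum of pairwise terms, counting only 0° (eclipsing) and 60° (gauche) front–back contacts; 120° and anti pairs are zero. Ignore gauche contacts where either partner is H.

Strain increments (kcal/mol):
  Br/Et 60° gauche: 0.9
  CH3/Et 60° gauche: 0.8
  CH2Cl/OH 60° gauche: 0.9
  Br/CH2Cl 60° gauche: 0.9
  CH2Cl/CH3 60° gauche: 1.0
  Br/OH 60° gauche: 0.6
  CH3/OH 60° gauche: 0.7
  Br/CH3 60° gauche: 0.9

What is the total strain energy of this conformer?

3.2 kcal/mol

This conformer is staggered. CH2Cl at 0° is gauche with CH3 at 60° (1.0); OH at 120° is gauche with CH3 at 60° (0.7); OH at 120° is gauche with Br at 180° (0.6); Et at 240° is gauche with Br at 180° (0.9). Total 3.2 kcal/mol.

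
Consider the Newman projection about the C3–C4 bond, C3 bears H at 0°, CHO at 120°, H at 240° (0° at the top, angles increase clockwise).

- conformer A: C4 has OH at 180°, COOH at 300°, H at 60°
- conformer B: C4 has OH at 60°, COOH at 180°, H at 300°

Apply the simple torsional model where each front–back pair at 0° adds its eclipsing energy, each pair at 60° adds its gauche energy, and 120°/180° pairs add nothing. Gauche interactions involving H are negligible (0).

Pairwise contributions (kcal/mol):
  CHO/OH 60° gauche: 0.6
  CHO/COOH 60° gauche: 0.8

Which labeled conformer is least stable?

A (staggered): CHO(120°)/OH(180°) gauche 0.6 → 0.6 kcal/mol.
B (staggered): CHO(120°)/OH(60°) gauche 0.6; CHO(120°)/COOH(180°) gauche 0.8 → 1.4 kcal/mol.
B has the highest total (1.4 kcal/mol).

B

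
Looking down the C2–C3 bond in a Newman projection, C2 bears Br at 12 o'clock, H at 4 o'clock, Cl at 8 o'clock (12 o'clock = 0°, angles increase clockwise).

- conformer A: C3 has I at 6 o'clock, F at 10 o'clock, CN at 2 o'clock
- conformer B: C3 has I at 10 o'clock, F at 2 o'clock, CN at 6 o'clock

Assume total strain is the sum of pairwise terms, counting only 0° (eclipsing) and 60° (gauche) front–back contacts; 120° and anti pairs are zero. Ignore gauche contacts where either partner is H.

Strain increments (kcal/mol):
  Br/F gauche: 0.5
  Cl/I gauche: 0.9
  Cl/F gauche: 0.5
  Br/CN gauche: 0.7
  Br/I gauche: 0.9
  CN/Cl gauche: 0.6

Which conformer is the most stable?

A (staggered): Br(0°)/F(300°) gauche 0.5; Br(0°)/CN(60°) gauche 0.7; Cl(240°)/I(180°) gauche 0.9; Cl(240°)/F(300°) gauche 0.5 → 2.6 kcal/mol.
B (staggered): Br(0°)/I(300°) gauche 0.9; Br(0°)/F(60°) gauche 0.5; Cl(240°)/I(300°) gauche 0.9; Cl(240°)/CN(180°) gauche 0.6 → 2.9 kcal/mol.
A has the lowest total (2.6 kcal/mol).

A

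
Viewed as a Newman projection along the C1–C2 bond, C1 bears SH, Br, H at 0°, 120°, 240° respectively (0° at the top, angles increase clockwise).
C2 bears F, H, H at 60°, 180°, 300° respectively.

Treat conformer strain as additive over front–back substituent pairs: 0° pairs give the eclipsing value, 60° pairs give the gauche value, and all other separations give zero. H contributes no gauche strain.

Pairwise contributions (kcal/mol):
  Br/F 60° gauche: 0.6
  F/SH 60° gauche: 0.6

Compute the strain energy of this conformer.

This conformer is staggered. SH at 0° is gauche with F at 60° (0.6); Br at 120° is gauche with F at 60° (0.6). Total 1.2 kcal/mol.

1.2 kcal/mol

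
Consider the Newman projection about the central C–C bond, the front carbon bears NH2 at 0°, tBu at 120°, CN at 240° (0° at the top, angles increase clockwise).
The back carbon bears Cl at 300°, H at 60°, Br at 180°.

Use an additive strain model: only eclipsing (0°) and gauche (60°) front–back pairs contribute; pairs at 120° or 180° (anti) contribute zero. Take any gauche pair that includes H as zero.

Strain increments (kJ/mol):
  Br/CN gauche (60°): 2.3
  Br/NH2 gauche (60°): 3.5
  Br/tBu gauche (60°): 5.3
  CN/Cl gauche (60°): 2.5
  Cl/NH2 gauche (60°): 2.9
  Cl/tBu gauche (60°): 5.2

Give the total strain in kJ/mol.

13.0 kJ/mol

This conformer (staggered): NH2(0°)/Cl(300°) gauche 2.9; tBu(120°)/Br(180°) gauche 5.3; CN(240°)/Cl(300°) gauche 2.5; CN(240°)/Br(180°) gauche 2.3 → 13.0 kJ/mol.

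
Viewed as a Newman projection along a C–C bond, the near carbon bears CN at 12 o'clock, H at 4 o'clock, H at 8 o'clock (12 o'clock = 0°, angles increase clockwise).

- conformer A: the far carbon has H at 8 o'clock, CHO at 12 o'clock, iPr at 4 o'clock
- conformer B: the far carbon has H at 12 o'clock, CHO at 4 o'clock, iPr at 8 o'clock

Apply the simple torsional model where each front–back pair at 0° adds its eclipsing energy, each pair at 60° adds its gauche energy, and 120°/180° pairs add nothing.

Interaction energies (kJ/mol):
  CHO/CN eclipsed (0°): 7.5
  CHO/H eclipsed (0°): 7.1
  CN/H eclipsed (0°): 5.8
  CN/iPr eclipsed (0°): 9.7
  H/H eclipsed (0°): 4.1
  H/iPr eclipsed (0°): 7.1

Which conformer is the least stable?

A (eclipsed): CN(0°)/CHO(0°) eclipsed 7.5; H(120°)/iPr(120°) eclipsed 7.1; H(240°)/H(240°) eclipsed 4.1 → 18.7 kJ/mol.
B (eclipsed): CN(0°)/H(0°) eclipsed 5.8; H(120°)/CHO(120°) eclipsed 7.1; H(240°)/iPr(240°) eclipsed 7.1 → 20.0 kJ/mol.
B has the highest total (20.0 kJ/mol).

B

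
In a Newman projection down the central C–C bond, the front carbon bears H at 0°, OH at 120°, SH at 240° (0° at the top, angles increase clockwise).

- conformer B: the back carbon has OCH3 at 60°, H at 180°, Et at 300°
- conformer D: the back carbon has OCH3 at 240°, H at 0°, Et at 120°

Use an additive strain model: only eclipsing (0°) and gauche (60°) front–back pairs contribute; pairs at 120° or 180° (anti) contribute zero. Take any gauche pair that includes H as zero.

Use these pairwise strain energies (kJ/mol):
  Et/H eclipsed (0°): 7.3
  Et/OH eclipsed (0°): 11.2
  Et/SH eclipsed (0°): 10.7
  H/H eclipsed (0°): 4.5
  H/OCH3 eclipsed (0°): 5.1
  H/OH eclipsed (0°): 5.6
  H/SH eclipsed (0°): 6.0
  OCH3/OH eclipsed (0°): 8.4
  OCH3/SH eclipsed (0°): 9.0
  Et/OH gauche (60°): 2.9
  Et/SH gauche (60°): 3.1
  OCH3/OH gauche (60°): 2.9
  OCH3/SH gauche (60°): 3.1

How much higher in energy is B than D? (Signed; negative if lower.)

-18.7 kJ/mol

B (staggered): OH(120°)/OCH3(60°) gauche 2.9; SH(240°)/Et(300°) gauche 3.1 → 6.0 kJ/mol.
D (eclipsed): H(0°)/H(0°) eclipsed 4.5; OH(120°)/Et(120°) eclipsed 11.2; SH(240°)/OCH3(240°) eclipsed 9.0 → 24.7 kJ/mol.
E(B) − E(D) = 6.0 − 24.7 = -18.7 kJ/mol.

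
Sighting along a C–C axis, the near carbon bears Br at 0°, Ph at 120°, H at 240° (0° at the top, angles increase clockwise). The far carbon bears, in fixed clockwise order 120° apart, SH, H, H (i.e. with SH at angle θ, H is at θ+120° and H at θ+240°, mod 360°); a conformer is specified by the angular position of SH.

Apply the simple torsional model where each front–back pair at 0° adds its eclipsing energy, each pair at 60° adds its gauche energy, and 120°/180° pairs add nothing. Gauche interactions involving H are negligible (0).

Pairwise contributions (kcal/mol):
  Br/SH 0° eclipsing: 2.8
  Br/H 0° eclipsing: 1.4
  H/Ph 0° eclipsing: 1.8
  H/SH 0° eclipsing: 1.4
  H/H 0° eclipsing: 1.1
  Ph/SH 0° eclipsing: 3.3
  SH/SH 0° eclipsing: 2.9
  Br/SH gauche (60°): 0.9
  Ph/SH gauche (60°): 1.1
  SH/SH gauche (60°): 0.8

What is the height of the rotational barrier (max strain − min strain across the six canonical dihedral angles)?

4.9 kcal/mol

SH at 0° (eclipsed): Br(0°)/SH(0°) eclipsed 2.8; Ph(120°)/H(120°) eclipsed 1.8; H(240°)/H(240°) eclipsed 1.1 → 5.7 kcal/mol.
SH at 60° (staggered): Br(0°)/SH(60°) gauche 0.9; Ph(120°)/SH(60°) gauche 1.1 → 2.0 kcal/mol.
SH at 120° (eclipsed): Br(0°)/H(0°) eclipsed 1.4; Ph(120°)/SH(120°) eclipsed 3.3; H(240°)/H(240°) eclipsed 1.1 → 5.8 kcal/mol.
SH at 180° (staggered): Ph(120°)/SH(180°) gauche 1.1 → 1.1 kcal/mol.
SH at 240° (eclipsed): Br(0°)/H(0°) eclipsed 1.4; Ph(120°)/H(120°) eclipsed 1.8; H(240°)/SH(240°) eclipsed 1.4 → 4.6 kcal/mol.
SH at 300° (staggered): Br(0°)/SH(300°) gauche 0.9 → 0.9 kcal/mol.
Max at 120° (5.8 kcal/mol), min at 300° (0.9 kcal/mol); barrier = 4.9 kcal/mol.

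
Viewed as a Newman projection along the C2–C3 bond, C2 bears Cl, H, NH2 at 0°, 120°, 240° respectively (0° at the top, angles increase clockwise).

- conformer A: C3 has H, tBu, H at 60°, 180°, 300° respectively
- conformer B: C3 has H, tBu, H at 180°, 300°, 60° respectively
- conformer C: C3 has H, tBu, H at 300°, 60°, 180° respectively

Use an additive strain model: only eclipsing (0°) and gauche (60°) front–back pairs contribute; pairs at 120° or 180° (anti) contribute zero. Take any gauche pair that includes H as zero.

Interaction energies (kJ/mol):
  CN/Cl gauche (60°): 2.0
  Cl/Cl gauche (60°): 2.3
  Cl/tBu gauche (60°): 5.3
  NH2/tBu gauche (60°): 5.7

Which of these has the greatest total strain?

B

A (staggered): NH2(240°)/tBu(180°) gauche 5.7 → 5.7 kJ/mol.
B (staggered): Cl(0°)/tBu(300°) gauche 5.3; NH2(240°)/tBu(300°) gauche 5.7 → 11.0 kJ/mol.
C (staggered): Cl(0°)/tBu(60°) gauche 5.3 → 5.3 kJ/mol.
B has the highest total (11.0 kJ/mol).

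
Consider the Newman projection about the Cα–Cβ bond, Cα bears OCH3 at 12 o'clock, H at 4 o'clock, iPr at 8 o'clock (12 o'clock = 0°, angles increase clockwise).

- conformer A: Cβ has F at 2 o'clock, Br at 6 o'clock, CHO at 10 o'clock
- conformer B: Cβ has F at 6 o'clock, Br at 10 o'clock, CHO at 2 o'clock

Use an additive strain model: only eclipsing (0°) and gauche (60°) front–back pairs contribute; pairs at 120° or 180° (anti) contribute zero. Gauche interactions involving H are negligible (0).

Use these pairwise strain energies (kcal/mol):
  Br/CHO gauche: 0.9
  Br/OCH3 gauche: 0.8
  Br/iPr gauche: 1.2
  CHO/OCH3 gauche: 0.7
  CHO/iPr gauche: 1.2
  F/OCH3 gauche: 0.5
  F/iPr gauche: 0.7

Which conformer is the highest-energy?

A

A (staggered): OCH3–F gauche, OCH3–CHO gauche, iPr–Br gauche, iPr–CHO gauche; 0.5 + 0.7 + 1.2 + 1.2 = 3.6 kcal/mol.
B (staggered): OCH3–Br gauche, OCH3–CHO gauche, iPr–F gauche, iPr–Br gauche; 0.8 + 0.7 + 0.7 + 1.2 = 3.4 kcal/mol.
A has the highest total (3.6 kcal/mol).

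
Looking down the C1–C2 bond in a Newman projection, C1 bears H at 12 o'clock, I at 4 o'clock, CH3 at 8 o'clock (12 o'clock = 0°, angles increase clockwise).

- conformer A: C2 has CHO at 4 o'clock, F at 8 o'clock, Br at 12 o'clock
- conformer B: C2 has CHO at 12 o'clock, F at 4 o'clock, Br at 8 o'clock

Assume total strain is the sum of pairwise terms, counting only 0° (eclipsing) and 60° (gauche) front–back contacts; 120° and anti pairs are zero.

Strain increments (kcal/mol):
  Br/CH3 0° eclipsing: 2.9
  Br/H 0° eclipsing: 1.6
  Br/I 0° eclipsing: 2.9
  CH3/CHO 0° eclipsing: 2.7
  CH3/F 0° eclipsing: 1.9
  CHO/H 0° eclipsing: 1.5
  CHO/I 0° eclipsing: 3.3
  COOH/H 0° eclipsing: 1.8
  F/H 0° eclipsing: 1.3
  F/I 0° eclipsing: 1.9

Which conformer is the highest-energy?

A is eclipsed. H at 0° is eclipsed with Br at 0° (1.6); I at 120° is eclipsed with CHO at 120° (3.3); CH3 at 240° is eclipsed with F at 240° (1.9). Total 6.8 kcal/mol.
B is eclipsed. H at 0° is eclipsed with CHO at 0° (1.5); I at 120° is eclipsed with F at 120° (1.9); CH3 at 240° is eclipsed with Br at 240° (2.9). Total 6.3 kcal/mol.
A has the highest total (6.8 kcal/mol).

A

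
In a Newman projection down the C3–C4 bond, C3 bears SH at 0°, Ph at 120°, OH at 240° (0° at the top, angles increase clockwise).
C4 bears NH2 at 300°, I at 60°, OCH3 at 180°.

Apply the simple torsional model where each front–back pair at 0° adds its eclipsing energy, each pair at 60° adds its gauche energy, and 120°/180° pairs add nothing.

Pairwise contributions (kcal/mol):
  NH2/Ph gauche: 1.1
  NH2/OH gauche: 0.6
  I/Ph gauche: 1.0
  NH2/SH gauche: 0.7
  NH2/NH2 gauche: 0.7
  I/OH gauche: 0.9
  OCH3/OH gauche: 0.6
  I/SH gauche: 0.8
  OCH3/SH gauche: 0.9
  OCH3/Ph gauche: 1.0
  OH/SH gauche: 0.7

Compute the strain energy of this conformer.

This conformer (staggered): SH–NH2 gauche, SH–I gauche, Ph–I gauche, Ph–OCH3 gauche, OH–NH2 gauche, OH–OCH3 gauche; 0.7 + 0.8 + 1.0 + 1.0 + 0.6 + 0.6 = 4.7 kcal/mol.

4.7 kcal/mol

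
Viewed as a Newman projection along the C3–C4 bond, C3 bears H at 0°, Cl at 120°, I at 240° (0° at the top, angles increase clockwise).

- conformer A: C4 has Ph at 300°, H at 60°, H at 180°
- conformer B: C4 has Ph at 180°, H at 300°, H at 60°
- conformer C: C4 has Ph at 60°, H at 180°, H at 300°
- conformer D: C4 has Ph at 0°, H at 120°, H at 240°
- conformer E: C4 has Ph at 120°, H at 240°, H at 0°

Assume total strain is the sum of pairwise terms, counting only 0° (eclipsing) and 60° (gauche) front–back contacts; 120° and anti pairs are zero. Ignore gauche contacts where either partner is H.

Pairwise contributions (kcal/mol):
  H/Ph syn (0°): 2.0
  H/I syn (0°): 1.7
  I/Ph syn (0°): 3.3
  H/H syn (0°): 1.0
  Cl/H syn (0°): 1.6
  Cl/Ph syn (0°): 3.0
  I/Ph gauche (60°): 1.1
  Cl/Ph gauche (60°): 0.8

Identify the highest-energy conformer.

A (staggered): I–Ph gauche; 1.1 = 1.1 kcal/mol.
B (staggered): Cl–Ph gauche, I–Ph gauche; 0.8 + 1.1 = 1.9 kcal/mol.
C (staggered): Cl–Ph gauche; 0.8 = 0.8 kcal/mol.
D (eclipsed): H–Ph eclipsed, Cl–H eclipsed, I–H eclipsed; 2.0 + 1.6 + 1.7 = 5.3 kcal/mol.
E (eclipsed): H–H eclipsed, Cl–Ph eclipsed, I–H eclipsed; 1.0 + 3.0 + 1.7 = 5.7 kcal/mol.
E has the highest total (5.7 kcal/mol).

E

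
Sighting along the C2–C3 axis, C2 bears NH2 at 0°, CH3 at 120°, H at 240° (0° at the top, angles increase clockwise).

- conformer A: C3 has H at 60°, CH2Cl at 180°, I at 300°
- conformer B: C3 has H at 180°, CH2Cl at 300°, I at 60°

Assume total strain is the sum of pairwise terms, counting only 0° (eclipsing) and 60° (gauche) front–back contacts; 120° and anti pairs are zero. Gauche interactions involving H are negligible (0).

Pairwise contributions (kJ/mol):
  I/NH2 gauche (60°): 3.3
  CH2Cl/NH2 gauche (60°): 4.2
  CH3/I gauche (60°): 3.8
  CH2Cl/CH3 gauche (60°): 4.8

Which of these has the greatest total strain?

A (staggered): NH2–I gauche, CH3–CH2Cl gauche; 3.3 + 4.8 = 8.1 kJ/mol.
B (staggered): NH2–CH2Cl gauche, NH2–I gauche, CH3–I gauche; 4.2 + 3.3 + 3.8 = 11.3 kJ/mol.
B has the highest total (11.3 kJ/mol).

B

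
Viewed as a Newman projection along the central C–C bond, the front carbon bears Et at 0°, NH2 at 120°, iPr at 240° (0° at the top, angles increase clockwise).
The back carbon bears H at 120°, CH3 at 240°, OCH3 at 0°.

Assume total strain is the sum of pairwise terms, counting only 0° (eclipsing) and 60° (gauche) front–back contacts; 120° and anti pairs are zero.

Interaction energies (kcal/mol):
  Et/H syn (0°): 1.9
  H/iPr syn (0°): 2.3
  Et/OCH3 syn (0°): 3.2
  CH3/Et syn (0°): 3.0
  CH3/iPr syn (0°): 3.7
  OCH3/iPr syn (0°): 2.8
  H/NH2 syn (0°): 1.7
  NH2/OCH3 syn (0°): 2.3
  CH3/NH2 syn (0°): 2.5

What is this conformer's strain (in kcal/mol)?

8.6 kcal/mol

This conformer (eclipsed): Et–OCH3 eclipsed, NH2–H eclipsed, iPr–CH3 eclipsed; 3.2 + 1.7 + 3.7 = 8.6 kcal/mol.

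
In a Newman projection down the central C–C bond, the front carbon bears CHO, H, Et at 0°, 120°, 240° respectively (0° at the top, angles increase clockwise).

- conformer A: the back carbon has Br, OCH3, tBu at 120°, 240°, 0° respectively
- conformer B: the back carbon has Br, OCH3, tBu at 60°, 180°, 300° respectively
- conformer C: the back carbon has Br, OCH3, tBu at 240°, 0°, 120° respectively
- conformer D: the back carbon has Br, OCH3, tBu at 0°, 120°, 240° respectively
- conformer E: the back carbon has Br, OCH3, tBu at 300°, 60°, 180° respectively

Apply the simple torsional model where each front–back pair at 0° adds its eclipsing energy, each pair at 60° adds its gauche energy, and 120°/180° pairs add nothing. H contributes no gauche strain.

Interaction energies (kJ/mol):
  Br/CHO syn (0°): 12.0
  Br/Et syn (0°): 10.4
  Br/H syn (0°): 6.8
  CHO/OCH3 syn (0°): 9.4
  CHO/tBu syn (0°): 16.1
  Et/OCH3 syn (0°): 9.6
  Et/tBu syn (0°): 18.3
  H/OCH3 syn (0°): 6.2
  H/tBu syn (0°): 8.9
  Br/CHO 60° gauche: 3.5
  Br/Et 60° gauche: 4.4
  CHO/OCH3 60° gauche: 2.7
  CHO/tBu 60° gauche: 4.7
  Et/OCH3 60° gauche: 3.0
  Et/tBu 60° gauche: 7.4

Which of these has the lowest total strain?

E

A is eclipsed. CHO at 0° is eclipsed with tBu at 0° (16.1); H at 120° is eclipsed with Br at 120° (6.8); Et at 240° is eclipsed with OCH3 at 240° (9.6). Total 32.5 kJ/mol.
B is staggered. CHO at 0° is gauche with Br at 60° (3.5); CHO at 0° is gauche with tBu at 300° (4.7); Et at 240° is gauche with OCH3 at 180° (3.0); Et at 240° is gauche with tBu at 300° (7.4). Total 18.6 kJ/mol.
C is eclipsed. CHO at 0° is eclipsed with OCH3 at 0° (9.4); H at 120° is eclipsed with tBu at 120° (8.9); Et at 240° is eclipsed with Br at 240° (10.4). Total 28.7 kJ/mol.
D is eclipsed. CHO at 0° is eclipsed with Br at 0° (12.0); H at 120° is eclipsed with OCH3 at 120° (6.2); Et at 240° is eclipsed with tBu at 240° (18.3). Total 36.5 kJ/mol.
E is staggered. CHO at 0° is gauche with Br at 300° (3.5); CHO at 0° is gauche with OCH3 at 60° (2.7); Et at 240° is gauche with Br at 300° (4.4); Et at 240° is gauche with tBu at 180° (7.4). Total 18.0 kJ/mol.
E has the lowest total (18.0 kJ/mol).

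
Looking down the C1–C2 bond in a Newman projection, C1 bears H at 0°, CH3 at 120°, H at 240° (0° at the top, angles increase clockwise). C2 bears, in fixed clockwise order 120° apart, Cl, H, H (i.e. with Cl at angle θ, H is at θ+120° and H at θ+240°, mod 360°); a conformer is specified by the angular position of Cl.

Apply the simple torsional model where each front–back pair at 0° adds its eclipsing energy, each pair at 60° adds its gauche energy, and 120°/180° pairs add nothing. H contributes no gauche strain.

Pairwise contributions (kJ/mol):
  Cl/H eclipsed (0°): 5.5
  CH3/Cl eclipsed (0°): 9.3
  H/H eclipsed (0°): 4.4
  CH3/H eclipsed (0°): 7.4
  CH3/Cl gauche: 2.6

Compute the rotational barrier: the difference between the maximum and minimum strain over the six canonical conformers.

18.1 kJ/mol

Cl at 0° is eclipsed. H at 0° is eclipsed with Cl at 0° (5.5); CH3 at 120° is eclipsed with H at 120° (7.4); H at 240° is eclipsed with H at 240° (4.4). Total 17.3 kJ/mol.
Cl at 60° is staggered. CH3 at 120° is gauche with Cl at 60° (2.6). Total 2.6 kJ/mol.
Cl at 120° is eclipsed. H at 0° is eclipsed with H at 0° (4.4); CH3 at 120° is eclipsed with Cl at 120° (9.3); H at 240° is eclipsed with H at 240° (4.4). Total 18.1 kJ/mol.
Cl at 180° is staggered. CH3 at 120° is gauche with Cl at 180° (2.6). Total 2.6 kJ/mol.
Cl at 240° is eclipsed. H at 0° is eclipsed with H at 0° (4.4); CH3 at 120° is eclipsed with H at 120° (7.4); H at 240° is eclipsed with Cl at 240° (5.5). Total 17.3 kJ/mol.
Cl at 300° (staggered): no non-H gauche contacts → 0.0 kJ/mol.
Max at 120° (18.1 kJ/mol), min at 300° (0.0 kJ/mol); barrier = 18.1 kJ/mol.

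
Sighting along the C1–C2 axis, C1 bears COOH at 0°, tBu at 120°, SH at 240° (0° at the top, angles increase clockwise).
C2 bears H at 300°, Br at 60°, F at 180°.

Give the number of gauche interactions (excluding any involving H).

4

Non-H gauche pairs: COOH(0°)/Br(60°); tBu(120°)/Br(60°); tBu(120°)/F(180°); SH(240°)/F(180°) — 4 interactions.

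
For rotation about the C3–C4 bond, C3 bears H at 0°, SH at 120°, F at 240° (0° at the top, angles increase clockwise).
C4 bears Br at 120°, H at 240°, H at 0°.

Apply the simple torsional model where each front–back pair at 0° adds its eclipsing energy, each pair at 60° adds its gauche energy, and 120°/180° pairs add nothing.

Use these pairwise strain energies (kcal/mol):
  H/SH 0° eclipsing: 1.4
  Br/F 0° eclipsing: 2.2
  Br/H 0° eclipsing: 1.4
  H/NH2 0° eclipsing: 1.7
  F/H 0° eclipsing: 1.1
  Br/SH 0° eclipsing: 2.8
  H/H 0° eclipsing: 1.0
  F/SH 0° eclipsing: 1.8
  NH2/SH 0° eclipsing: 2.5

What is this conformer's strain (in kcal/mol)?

This conformer (eclipsed): H(0°)/H(0°) eclipsed 1.0; SH(120°)/Br(120°) eclipsed 2.8; F(240°)/H(240°) eclipsed 1.1 → 4.9 kcal/mol.

4.9 kcal/mol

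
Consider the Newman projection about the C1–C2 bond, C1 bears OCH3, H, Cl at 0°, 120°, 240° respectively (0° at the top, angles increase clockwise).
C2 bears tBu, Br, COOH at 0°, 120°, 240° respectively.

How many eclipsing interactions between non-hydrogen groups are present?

Non-H eclipsing pairs: OCH3(0°)/tBu(0°); Cl(240°)/COOH(240°) — 2 interactions.

2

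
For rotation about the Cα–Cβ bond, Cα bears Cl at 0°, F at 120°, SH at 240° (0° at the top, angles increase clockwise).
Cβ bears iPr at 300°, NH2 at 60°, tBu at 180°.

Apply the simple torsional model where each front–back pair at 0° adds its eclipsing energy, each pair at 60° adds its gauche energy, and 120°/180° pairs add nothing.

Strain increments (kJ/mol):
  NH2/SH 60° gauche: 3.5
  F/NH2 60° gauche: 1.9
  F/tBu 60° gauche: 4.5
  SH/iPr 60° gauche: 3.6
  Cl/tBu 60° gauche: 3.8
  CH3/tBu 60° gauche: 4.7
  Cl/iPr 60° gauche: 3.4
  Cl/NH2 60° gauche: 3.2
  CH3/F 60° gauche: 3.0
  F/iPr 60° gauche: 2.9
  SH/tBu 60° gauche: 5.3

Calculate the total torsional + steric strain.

This conformer (staggered): Cl(0°)/iPr(300°) gauche 3.4; Cl(0°)/NH2(60°) gauche 3.2; F(120°)/NH2(60°) gauche 1.9; F(120°)/tBu(180°) gauche 4.5; SH(240°)/iPr(300°) gauche 3.6; SH(240°)/tBu(180°) gauche 5.3 → 21.9 kJ/mol.

21.9 kJ/mol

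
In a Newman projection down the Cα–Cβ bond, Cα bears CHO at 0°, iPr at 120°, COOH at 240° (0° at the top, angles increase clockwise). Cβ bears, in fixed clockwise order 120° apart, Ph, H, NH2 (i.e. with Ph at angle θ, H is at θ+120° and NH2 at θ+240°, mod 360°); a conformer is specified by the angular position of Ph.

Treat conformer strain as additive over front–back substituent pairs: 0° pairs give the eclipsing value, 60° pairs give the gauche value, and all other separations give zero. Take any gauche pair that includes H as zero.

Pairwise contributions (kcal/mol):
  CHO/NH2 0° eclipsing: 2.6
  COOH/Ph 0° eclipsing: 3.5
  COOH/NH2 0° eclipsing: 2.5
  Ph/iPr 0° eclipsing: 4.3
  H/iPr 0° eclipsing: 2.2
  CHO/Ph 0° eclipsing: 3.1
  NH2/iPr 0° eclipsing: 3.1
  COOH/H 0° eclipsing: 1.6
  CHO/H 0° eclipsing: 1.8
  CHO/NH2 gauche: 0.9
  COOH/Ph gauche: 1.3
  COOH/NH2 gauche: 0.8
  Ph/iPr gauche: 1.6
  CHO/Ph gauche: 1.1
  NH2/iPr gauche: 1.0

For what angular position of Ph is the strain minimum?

Ph at 0° (eclipsed): CHO–Ph eclipsed, iPr–H eclipsed, COOH–NH2 eclipsed; 3.1 + 2.2 + 2.5 = 7.8 kcal/mol.
Ph at 60° (staggered): CHO–Ph gauche, CHO–NH2 gauche, iPr–Ph gauche, COOH–NH2 gauche; 1.1 + 0.9 + 1.6 + 0.8 = 4.4 kcal/mol.
Ph at 120° (eclipsed): CHO–NH2 eclipsed, iPr–Ph eclipsed, COOH–H eclipsed; 2.6 + 4.3 + 1.6 = 8.5 kcal/mol.
Ph at 180° (staggered): CHO–NH2 gauche, iPr–Ph gauche, iPr–NH2 gauche, COOH–Ph gauche; 0.9 + 1.6 + 1.0 + 1.3 = 4.8 kcal/mol.
Ph at 240° (eclipsed): CHO–H eclipsed, iPr–NH2 eclipsed, COOH–Ph eclipsed; 1.8 + 3.1 + 3.5 = 8.4 kcal/mol.
Ph at 300° (staggered): CHO–Ph gauche, iPr–NH2 gauche, COOH–Ph gauche, COOH–NH2 gauche; 1.1 + 1.0 + 1.3 + 0.8 = 4.2 kcal/mol.
The minimum (4.2 kcal/mol) occurs with Ph at 300°.

300°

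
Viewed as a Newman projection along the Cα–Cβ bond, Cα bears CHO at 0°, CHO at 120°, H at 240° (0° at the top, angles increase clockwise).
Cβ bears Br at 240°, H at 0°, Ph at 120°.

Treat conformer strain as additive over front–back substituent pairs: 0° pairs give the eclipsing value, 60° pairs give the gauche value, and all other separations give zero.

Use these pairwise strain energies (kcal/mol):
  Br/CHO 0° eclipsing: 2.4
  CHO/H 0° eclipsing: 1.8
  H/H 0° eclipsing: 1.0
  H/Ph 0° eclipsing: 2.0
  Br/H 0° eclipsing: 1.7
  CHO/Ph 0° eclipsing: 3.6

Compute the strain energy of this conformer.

7.1 kcal/mol

This conformer (eclipsed): CHO(0°)/H(0°) eclipsed 1.8; CHO(120°)/Ph(120°) eclipsed 3.6; H(240°)/Br(240°) eclipsed 1.7 → 7.1 kcal/mol.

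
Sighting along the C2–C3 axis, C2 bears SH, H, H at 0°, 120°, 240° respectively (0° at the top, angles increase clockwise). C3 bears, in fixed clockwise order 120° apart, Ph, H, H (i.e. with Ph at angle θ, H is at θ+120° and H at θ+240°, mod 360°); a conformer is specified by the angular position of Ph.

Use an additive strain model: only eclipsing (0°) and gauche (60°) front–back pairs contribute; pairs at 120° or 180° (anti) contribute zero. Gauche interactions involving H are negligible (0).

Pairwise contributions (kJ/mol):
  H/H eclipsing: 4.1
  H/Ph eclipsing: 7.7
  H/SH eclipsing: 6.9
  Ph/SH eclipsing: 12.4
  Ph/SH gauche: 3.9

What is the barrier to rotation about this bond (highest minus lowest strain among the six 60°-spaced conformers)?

20.6 kJ/mol

Ph at 0° (eclipsed): SH–Ph eclipsed, H–H eclipsed, H–H eclipsed; 12.4 + 4.1 + 4.1 = 20.6 kJ/mol.
Ph at 60° (staggered): SH–Ph gauche; 3.9 = 3.9 kJ/mol.
Ph at 120° (eclipsed): SH–H eclipsed, H–Ph eclipsed, H–H eclipsed; 6.9 + 7.7 + 4.1 = 18.7 kJ/mol.
Ph at 180° (staggered): no non-H gauche contacts → 0.0 kJ/mol.
Ph at 240° (eclipsed): SH–H eclipsed, H–H eclipsed, H–Ph eclipsed; 6.9 + 4.1 + 7.7 = 18.7 kJ/mol.
Ph at 300° (staggered): SH–Ph gauche; 3.9 = 3.9 kJ/mol.
Max at 0° (20.6 kJ/mol), min at 180° (0.0 kJ/mol); barrier = 20.6 kJ/mol.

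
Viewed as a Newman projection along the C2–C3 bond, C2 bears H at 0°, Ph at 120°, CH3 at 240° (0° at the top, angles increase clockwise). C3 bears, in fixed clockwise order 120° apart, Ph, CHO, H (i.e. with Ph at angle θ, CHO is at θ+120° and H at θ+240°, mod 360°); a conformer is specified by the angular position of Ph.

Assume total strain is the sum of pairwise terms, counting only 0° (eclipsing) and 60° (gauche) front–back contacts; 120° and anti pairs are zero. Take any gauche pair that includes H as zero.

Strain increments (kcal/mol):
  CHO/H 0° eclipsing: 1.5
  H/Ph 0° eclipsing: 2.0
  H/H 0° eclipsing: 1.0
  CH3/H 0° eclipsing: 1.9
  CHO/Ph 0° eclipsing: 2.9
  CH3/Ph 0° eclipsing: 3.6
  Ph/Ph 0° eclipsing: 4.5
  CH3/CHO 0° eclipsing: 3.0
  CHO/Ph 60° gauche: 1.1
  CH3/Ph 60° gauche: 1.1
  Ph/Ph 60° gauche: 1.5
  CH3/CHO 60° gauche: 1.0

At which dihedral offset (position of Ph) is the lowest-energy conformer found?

Ph at 0° is eclipsed. H at 0° is eclipsed with Ph at 0° (2.0); Ph at 120° is eclipsed with CHO at 120° (2.9); CH3 at 240° is eclipsed with H at 240° (1.9). Total 6.8 kcal/mol.
Ph at 60° is staggered. Ph at 120° is gauche with Ph at 60° (1.5); Ph at 120° is gauche with CHO at 180° (1.1); CH3 at 240° is gauche with CHO at 180° (1.0). Total 3.6 kcal/mol.
Ph at 120° is eclipsed. H at 0° is eclipsed with H at 0° (1.0); Ph at 120° is eclipsed with Ph at 120° (4.5); CH3 at 240° is eclipsed with CHO at 240° (3.0). Total 8.5 kcal/mol.
Ph at 180° is staggered. Ph at 120° is gauche with Ph at 180° (1.5); CH3 at 240° is gauche with Ph at 180° (1.1); CH3 at 240° is gauche with CHO at 300° (1.0). Total 3.6 kcal/mol.
Ph at 240° is eclipsed. H at 0° is eclipsed with CHO at 0° (1.5); Ph at 120° is eclipsed with H at 120° (2.0); CH3 at 240° is eclipsed with Ph at 240° (3.6). Total 7.1 kcal/mol.
Ph at 300° is staggered. Ph at 120° is gauche with CHO at 60° (1.1); CH3 at 240° is gauche with Ph at 300° (1.1). Total 2.2 kcal/mol.
The minimum (2.2 kcal/mol) occurs with Ph at 300°.

300°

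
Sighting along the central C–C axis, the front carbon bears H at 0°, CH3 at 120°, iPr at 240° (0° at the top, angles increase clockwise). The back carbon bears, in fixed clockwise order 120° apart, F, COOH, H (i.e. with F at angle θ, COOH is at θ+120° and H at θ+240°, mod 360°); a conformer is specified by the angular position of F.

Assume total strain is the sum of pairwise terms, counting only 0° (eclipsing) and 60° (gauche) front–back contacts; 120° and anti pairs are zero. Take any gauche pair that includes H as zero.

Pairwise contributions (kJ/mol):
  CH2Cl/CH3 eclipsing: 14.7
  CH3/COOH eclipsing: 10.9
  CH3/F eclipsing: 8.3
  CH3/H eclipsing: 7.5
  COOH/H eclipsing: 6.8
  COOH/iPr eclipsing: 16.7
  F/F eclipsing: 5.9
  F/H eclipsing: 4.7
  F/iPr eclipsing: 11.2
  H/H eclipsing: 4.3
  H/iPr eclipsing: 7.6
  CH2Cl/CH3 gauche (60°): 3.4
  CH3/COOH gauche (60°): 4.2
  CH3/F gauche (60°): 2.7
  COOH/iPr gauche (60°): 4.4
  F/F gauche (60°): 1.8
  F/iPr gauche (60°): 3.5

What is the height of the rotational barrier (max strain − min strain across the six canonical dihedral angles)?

21.6 kJ/mol

F at 0° (eclipsed): H–F eclipsed, CH3–COOH eclipsed, iPr–H eclipsed; 4.7 + 10.9 + 7.6 = 23.2 kJ/mol.
F at 60° (staggered): CH3–F gauche, CH3–COOH gauche, iPr–COOH gauche; 2.7 + 4.2 + 4.4 = 11.3 kJ/mol.
F at 120° (eclipsed): H–H eclipsed, CH3–F eclipsed, iPr–COOH eclipsed; 4.3 + 8.3 + 16.7 = 29.3 kJ/mol.
F at 180° (staggered): CH3–F gauche, iPr–F gauche, iPr–COOH gauche; 2.7 + 3.5 + 4.4 = 10.6 kJ/mol.
F at 240° (eclipsed): H–COOH eclipsed, CH3–H eclipsed, iPr–F eclipsed; 6.8 + 7.5 + 11.2 = 25.5 kJ/mol.
F at 300° (staggered): CH3–COOH gauche, iPr–F gauche; 4.2 + 3.5 = 7.7 kJ/mol.
Max at 120° (29.3 kJ/mol), min at 300° (7.7 kJ/mol); barrier = 21.6 kJ/mol.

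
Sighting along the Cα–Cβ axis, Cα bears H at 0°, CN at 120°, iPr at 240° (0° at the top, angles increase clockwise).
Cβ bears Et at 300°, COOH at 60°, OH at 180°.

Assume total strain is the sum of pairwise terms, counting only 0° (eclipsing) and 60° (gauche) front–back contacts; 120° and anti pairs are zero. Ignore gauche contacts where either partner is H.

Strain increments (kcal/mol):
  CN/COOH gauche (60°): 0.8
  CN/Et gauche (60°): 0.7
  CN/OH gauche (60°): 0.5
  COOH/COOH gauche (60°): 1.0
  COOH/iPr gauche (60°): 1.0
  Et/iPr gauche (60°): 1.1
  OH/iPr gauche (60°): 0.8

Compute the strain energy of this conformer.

3.2 kcal/mol

This conformer (staggered): CN(120°)/COOH(60°) gauche 0.8; CN(120°)/OH(180°) gauche 0.5; iPr(240°)/Et(300°) gauche 1.1; iPr(240°)/OH(180°) gauche 0.8 → 3.2 kcal/mol.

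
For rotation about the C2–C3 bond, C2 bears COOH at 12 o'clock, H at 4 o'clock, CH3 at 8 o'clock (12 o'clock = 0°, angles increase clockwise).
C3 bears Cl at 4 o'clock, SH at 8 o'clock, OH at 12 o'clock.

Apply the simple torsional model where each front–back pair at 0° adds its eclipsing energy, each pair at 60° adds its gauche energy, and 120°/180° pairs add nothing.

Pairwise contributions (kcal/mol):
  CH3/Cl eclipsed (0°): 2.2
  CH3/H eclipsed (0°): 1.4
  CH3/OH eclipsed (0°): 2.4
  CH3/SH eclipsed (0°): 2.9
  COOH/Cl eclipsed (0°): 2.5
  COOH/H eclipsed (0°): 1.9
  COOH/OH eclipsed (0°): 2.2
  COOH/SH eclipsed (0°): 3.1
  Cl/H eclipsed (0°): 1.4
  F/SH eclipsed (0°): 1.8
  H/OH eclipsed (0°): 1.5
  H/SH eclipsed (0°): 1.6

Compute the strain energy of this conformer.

This conformer (eclipsed): COOH–OH eclipsed, H–Cl eclipsed, CH3–SH eclipsed; 2.2 + 1.4 + 2.9 = 6.5 kcal/mol.

6.5 kcal/mol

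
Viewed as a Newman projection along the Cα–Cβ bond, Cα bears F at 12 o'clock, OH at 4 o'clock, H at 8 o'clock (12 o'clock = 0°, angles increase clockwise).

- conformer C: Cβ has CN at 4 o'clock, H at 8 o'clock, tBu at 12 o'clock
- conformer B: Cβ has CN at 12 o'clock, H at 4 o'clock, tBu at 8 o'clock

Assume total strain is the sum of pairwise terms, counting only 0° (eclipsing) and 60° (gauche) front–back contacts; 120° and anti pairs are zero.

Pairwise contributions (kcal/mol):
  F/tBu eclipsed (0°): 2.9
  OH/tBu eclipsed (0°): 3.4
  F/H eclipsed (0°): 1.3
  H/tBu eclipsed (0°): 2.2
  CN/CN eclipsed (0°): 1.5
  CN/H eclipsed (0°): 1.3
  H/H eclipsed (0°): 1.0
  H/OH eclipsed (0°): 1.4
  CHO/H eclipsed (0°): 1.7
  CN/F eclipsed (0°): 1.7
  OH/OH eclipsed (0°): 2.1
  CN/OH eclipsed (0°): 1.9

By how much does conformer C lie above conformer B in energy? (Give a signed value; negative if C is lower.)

+0.5 kcal/mol

C (eclipsed): F(0°)/tBu(0°) eclipsed 2.9; OH(120°)/CN(120°) eclipsed 1.9; H(240°)/H(240°) eclipsed 1.0 → 5.8 kcal/mol.
B (eclipsed): F(0°)/CN(0°) eclipsed 1.7; OH(120°)/H(120°) eclipsed 1.4; H(240°)/tBu(240°) eclipsed 2.2 → 5.3 kcal/mol.
E(C) − E(B) = 5.8 − 5.3 = +0.5 kcal/mol.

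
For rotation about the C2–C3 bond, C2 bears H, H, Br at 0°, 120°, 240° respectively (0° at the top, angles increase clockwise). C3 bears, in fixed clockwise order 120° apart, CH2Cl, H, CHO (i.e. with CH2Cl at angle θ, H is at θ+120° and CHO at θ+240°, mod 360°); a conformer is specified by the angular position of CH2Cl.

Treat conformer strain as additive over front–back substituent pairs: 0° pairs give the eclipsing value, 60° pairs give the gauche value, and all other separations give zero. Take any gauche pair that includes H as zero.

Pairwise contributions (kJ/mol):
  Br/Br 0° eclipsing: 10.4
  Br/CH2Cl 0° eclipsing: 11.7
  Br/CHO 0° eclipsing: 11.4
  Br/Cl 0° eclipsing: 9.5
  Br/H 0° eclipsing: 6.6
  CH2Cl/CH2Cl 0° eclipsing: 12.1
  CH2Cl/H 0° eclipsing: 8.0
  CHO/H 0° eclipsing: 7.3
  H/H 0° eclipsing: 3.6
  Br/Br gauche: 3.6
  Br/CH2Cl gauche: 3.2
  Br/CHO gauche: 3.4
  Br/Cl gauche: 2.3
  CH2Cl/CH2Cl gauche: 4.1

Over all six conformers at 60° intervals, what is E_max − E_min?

19.8 kJ/mol

CH2Cl at 0° (eclipsed): H(0°)/CH2Cl(0°) eclipsed 8.0; H(120°)/H(120°) eclipsed 3.6; Br(240°)/CHO(240°) eclipsed 11.4 → 23.0 kJ/mol.
CH2Cl at 60° (staggered): Br(240°)/CHO(300°) gauche 3.4 → 3.4 kJ/mol.
CH2Cl at 120° (eclipsed): H(0°)/CHO(0°) eclipsed 7.3; H(120°)/CH2Cl(120°) eclipsed 8.0; Br(240°)/H(240°) eclipsed 6.6 → 21.9 kJ/mol.
CH2Cl at 180° (staggered): Br(240°)/CH2Cl(180°) gauche 3.2 → 3.2 kJ/mol.
CH2Cl at 240° (eclipsed): H(0°)/H(0°) eclipsed 3.6; H(120°)/CHO(120°) eclipsed 7.3; Br(240°)/CH2Cl(240°) eclipsed 11.7 → 22.6 kJ/mol.
CH2Cl at 300° (staggered): Br(240°)/CH2Cl(300°) gauche 3.2; Br(240°)/CHO(180°) gauche 3.4 → 6.6 kJ/mol.
Max at 0° (23.0 kJ/mol), min at 180° (3.2 kJ/mol); barrier = 19.8 kJ/mol.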